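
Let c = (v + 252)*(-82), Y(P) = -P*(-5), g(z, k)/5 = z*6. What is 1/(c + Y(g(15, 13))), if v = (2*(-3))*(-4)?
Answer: -1/20382 ≈ -4.9063e-5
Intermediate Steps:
v = 24 (v = -6*(-4) = 24)
g(z, k) = 30*z (g(z, k) = 5*(z*6) = 5*(6*z) = 30*z)
Y(P) = 5*P
c = -22632 (c = (24 + 252)*(-82) = 276*(-82) = -22632)
1/(c + Y(g(15, 13))) = 1/(-22632 + 5*(30*15)) = 1/(-22632 + 5*450) = 1/(-22632 + 2250) = 1/(-20382) = -1/20382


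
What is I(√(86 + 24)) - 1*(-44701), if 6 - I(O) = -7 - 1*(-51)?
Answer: 44663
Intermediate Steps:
I(O) = -38 (I(O) = 6 - (-7 - 1*(-51)) = 6 - (-7 + 51) = 6 - 1*44 = 6 - 44 = -38)
I(√(86 + 24)) - 1*(-44701) = -38 - 1*(-44701) = -38 + 44701 = 44663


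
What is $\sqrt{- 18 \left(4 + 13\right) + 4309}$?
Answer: $\sqrt{4003} \approx 63.269$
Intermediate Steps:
$\sqrt{- 18 \left(4 + 13\right) + 4309} = \sqrt{\left(-18\right) 17 + 4309} = \sqrt{-306 + 4309} = \sqrt{4003}$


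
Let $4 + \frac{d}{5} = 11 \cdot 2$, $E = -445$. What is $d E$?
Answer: $-40050$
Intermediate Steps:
$d = 90$ ($d = -20 + 5 \cdot 11 \cdot 2 = -20 + 5 \cdot 22 = -20 + 110 = 90$)
$d E = 90 \left(-445\right) = -40050$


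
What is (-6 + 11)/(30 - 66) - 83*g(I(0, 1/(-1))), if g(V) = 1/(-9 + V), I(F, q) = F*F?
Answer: 109/12 ≈ 9.0833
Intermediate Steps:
I(F, q) = F²
(-6 + 11)/(30 - 66) - 83*g(I(0, 1/(-1))) = (-6 + 11)/(30 - 66) - 83/(-9 + 0²) = 5/(-36) - 83/(-9 + 0) = 5*(-1/36) - 83/(-9) = -5/36 - 83*(-⅑) = -5/36 + 83/9 = 109/12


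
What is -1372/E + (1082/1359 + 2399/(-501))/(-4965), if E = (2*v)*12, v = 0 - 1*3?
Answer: 42946237021/2253643290 ≈ 19.056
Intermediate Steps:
v = -3 (v = 0 - 3 = -3)
E = -72 (E = (2*(-3))*12 = -6*12 = -72)
-1372/E + (1082/1359 + 2399/(-501))/(-4965) = -1372/(-72) + (1082/1359 + 2399/(-501))/(-4965) = -1372*(-1/72) + (1082*(1/1359) + 2399*(-1/501))*(-1/4965) = 343/18 + (1082/1359 - 2399/501)*(-1/4965) = 343/18 - 906053/226953*(-1/4965) = 343/18 + 906053/1126821645 = 42946237021/2253643290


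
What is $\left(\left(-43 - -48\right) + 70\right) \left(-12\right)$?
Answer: $-900$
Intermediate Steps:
$\left(\left(-43 - -48\right) + 70\right) \left(-12\right) = \left(\left(-43 + 48\right) + 70\right) \left(-12\right) = \left(5 + 70\right) \left(-12\right) = 75 \left(-12\right) = -900$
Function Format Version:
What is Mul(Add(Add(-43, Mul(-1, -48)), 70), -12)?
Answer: -900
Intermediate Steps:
Mul(Add(Add(-43, Mul(-1, -48)), 70), -12) = Mul(Add(Add(-43, 48), 70), -12) = Mul(Add(5, 70), -12) = Mul(75, -12) = -900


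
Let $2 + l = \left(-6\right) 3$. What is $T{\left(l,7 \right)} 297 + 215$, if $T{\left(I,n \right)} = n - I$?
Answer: $8234$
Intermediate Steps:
$l = -20$ ($l = -2 - 18 = -20$)
$T{\left(l,7 \right)} 297 + 215 = \left(7 - -20\right) 297 + 215 = \left(7 + 20\right) 297 + 215 = 27 \cdot 297 + 215 = 8019 + 215 = 8234$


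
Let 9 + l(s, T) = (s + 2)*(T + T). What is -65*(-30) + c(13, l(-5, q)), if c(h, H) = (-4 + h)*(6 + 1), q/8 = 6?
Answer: 2013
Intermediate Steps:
q = 48 (q = 8*6 = 48)
l(s, T) = -9 + 2*T*(2 + s) (l(s, T) = -9 + (s + 2)*(T + T) = -9 + (2 + s)*(2*T) = -9 + 2*T*(2 + s))
c(h, H) = -28 + 7*h (c(h, H) = (-4 + h)*7 = -28 + 7*h)
-65*(-30) + c(13, l(-5, q)) = -65*(-30) + (-28 + 7*13) = 1950 + (-28 + 91) = 1950 + 63 = 2013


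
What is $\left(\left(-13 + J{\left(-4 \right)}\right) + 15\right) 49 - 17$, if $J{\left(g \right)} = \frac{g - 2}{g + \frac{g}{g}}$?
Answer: $179$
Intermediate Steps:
$J{\left(g \right)} = \frac{-2 + g}{1 + g}$ ($J{\left(g \right)} = \frac{-2 + g}{g + 1} = \frac{-2 + g}{1 + g}$)
$\left(\left(-13 + J{\left(-4 \right)}\right) + 15\right) 49 - 17 = \left(\left(-13 + \frac{-2 - 4}{1 - 4}\right) + 15\right) 49 - 17 = \left(\left(-13 + \frac{1}{-3} \left(-6\right)\right) + 15\right) 49 - 17 = \left(\left(-13 - -2\right) + 15\right) 49 - 17 = \left(\left(-13 + 2\right) + 15\right) 49 - 17 = \left(-11 + 15\right) 49 - 17 = 4 \cdot 49 - 17 = 196 - 17 = 179$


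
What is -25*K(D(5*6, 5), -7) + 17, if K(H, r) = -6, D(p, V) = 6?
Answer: 167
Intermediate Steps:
-25*K(D(5*6, 5), -7) + 17 = -25*(-6) + 17 = 150 + 17 = 167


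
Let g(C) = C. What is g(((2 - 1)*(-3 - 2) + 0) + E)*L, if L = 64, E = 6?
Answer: 64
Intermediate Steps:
g(((2 - 1)*(-3 - 2) + 0) + E)*L = (((2 - 1)*(-3 - 2) + 0) + 6)*64 = ((1*(-5) + 0) + 6)*64 = ((-5 + 0) + 6)*64 = (-5 + 6)*64 = 1*64 = 64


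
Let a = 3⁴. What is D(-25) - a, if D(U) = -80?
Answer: -161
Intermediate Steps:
a = 81
D(-25) - a = -80 - 1*81 = -80 - 81 = -161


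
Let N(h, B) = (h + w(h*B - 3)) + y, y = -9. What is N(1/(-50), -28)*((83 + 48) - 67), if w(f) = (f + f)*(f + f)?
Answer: 591776/625 ≈ 946.84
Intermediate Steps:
w(f) = 4*f**2 (w(f) = (2*f)*(2*f) = 4*f**2)
N(h, B) = -9 + h + 4*(-3 + B*h)**2 (N(h, B) = (h + 4*(h*B - 3)**2) - 9 = (h + 4*(B*h - 3)**2) - 9 = (h + 4*(-3 + B*h)**2) - 9 = -9 + h + 4*(-3 + B*h)**2)
N(1/(-50), -28)*((83 + 48) - 67) = (-9 + 1/(-50) + 4*(-3 - 28/(-50))**2)*((83 + 48) - 67) = (-9 - 1/50 + 4*(-3 - 28*(-1/50))**2)*(131 - 67) = (-9 - 1/50 + 4*(-3 + 14/25)**2)*64 = (-9 - 1/50 + 4*(-61/25)**2)*64 = (-9 - 1/50 + 4*(3721/625))*64 = (-9 - 1/50 + 14884/625)*64 = (18493/1250)*64 = 591776/625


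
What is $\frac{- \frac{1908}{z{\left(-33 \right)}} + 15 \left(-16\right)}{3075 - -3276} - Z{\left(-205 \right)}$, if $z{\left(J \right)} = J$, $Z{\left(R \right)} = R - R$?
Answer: $- \frac{668}{23287} \approx -0.028686$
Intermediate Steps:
$Z{\left(R \right)} = 0$
$\frac{- \frac{1908}{z{\left(-33 \right)}} + 15 \left(-16\right)}{3075 - -3276} - Z{\left(-205 \right)} = \frac{- \frac{1908}{-33} + 15 \left(-16\right)}{3075 - -3276} - 0 = \frac{\left(-1908\right) \left(- \frac{1}{33}\right) - 240}{3075 + 3276} + 0 = \frac{\frac{636}{11} - 240}{6351} + 0 = \left(- \frac{2004}{11}\right) \frac{1}{6351} + 0 = - \frac{668}{23287} + 0 = - \frac{668}{23287}$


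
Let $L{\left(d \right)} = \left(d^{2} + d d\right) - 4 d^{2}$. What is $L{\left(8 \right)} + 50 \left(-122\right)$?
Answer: $-6228$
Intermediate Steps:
$L{\left(d \right)} = - 2 d^{2}$ ($L{\left(d \right)} = \left(d^{2} + d^{2}\right) - 4 d^{2} = 2 d^{2} - 4 d^{2} = - 2 d^{2}$)
$L{\left(8 \right)} + 50 \left(-122\right) = - 2 \cdot 8^{2} + 50 \left(-122\right) = \left(-2\right) 64 - 6100 = -128 - 6100 = -6228$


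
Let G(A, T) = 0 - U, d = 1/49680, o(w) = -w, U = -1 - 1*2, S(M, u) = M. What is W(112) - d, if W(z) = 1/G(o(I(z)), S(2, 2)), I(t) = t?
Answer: 16559/49680 ≈ 0.33331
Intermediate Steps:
U = -3 (U = -1 - 2 = -3)
d = 1/49680 ≈ 2.0129e-5
G(A, T) = 3 (G(A, T) = 0 - 1*(-3) = 0 + 3 = 3)
W(z) = 1/3
W(112) - d = 1/3 - 1*1/49680 = 1/3 - 1/49680 = 16559/49680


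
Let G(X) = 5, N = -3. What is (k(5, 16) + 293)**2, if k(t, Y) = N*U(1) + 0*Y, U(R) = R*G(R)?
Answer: 77284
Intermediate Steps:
U(R) = 5*R (U(R) = R*5 = 5*R)
k(t, Y) = -15 (k(t, Y) = -15 + 0*Y = -3*5 + 0 = -15 + 0 = -15)
(k(5, 16) + 293)**2 = (-15 + 293)**2 = 278**2 = 77284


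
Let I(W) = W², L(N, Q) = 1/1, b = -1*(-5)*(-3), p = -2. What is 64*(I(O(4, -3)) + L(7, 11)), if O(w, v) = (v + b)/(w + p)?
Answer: 5248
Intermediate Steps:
b = -15 (b = 5*(-3) = -15)
O(w, v) = (-15 + v)/(-2 + w) (O(w, v) = (v - 15)/(w - 2) = (-15 + v)/(-2 + w))
L(N, Q) = 1
64*(I(O(4, -3)) + L(7, 11)) = 64*(((-15 - 3)/(-2 + 4))² + 1) = 64*((-18/2)² + 1) = 64*(((½)*(-18))² + 1) = 64*((-9)² + 1) = 64*(81 + 1) = 64*82 = 5248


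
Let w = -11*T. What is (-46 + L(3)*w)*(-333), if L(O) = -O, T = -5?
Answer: 70263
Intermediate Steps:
w = 55 (w = -11*(-5) = 55)
(-46 + L(3)*w)*(-333) = (-46 - 1*3*55)*(-333) = (-46 - 3*55)*(-333) = (-46 - 165)*(-333) = -211*(-333) = 70263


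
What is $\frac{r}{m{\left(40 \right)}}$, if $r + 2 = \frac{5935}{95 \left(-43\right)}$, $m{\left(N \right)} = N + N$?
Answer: $- \frac{2821}{65360} \approx -0.043161$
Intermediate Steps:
$m{\left(N \right)} = 2 N$
$r = - \frac{2821}{817}$ ($r = -2 + \frac{5935}{95 \left(-43\right)} = -2 + \frac{5935}{-4085} = -2 + 5935 \left(- \frac{1}{4085}\right) = -2 - \frac{1187}{817} = - \frac{2821}{817} \approx -3.4529$)
$\frac{r}{m{\left(40 \right)}} = - \frac{2821}{817 \cdot 2 \cdot 40} = - \frac{2821}{817 \cdot 80} = \left(- \frac{2821}{817}\right) \frac{1}{80} = - \frac{2821}{65360}$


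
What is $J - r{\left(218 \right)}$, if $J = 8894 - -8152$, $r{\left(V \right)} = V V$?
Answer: $-30478$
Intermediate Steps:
$r{\left(V \right)} = V^{2}$
$J = 17046$ ($J = 8894 + 8152 = 17046$)
$J - r{\left(218 \right)} = 17046 - 218^{2} = 17046 - 47524 = -30478$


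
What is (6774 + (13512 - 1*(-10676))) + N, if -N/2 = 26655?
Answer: -22348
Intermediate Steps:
N = -53310 (N = -2*26655 = -53310)
(6774 + (13512 - 1*(-10676))) + N = (6774 + (13512 - 1*(-10676))) - 53310 = (6774 + (13512 + 10676)) - 53310 = (6774 + 24188) - 53310 = 30962 - 53310 = -22348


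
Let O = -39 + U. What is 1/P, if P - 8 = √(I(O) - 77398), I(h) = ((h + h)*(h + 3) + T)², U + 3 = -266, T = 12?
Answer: -4/17651663101 + √35303326266/35303326202 ≈ 5.3220e-6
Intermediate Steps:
U = -269 (U = -3 - 266 = -269)
O = -308 (O = -39 - 269 = -308)
I(h) = (12 + 2*h*(3 + h))² (I(h) = ((h + h)*(h + 3) + 12)² = ((2*h)*(3 + h) + 12)² = (2*h*(3 + h) + 12)² = (12 + 2*h*(3 + h))²)
P = 8 + √35303326266 (P = 8 + √(4*(6 + (-308)² + 3*(-308))² - 77398) = 8 + √(4*(6 + 94864 - 924)² - 77398) = 8 + √(4*93946² - 77398) = 8 + √(4*8825850916 - 77398) = 8 + √(35303403664 - 77398) = 8 + √35303326266 ≈ 1.8790e+5)
1/P = 1/(8 + √35303326266)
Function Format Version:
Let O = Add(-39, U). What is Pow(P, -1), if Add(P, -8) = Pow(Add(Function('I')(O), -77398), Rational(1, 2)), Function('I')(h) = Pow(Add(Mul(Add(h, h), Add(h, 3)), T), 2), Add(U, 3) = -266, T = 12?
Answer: Add(Rational(-4, 17651663101), Mul(Rational(1, 35303326202), Pow(35303326266, Rational(1, 2)))) ≈ 5.3220e-6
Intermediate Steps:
U = -269 (U = Add(-3, -266) = -269)
O = -308 (O = Add(-39, -269) = -308)
Function('I')(h) = Pow(Add(12, Mul(2, h, Add(3, h))), 2) (Function('I')(h) = Pow(Add(Mul(Add(h, h), Add(h, 3)), 12), 2) = Pow(Add(Mul(Mul(2, h), Add(3, h)), 12), 2) = Pow(Add(Mul(2, h, Add(3, h)), 12), 2) = Pow(Add(12, Mul(2, h, Add(3, h))), 2))
P = Add(8, Pow(35303326266, Rational(1, 2))) (P = Add(8, Pow(Add(Mul(4, Pow(Add(6, Pow(-308, 2), Mul(3, -308)), 2)), -77398), Rational(1, 2))) = Add(8, Pow(Add(Mul(4, Pow(Add(6, 94864, -924), 2)), -77398), Rational(1, 2))) = Add(8, Pow(Add(Mul(4, Pow(93946, 2)), -77398), Rational(1, 2))) = Add(8, Pow(Add(Mul(4, 8825850916), -77398), Rational(1, 2))) = Add(8, Pow(Add(35303403664, -77398), Rational(1, 2))) = Add(8, Pow(35303326266, Rational(1, 2))) ≈ 1.8790e+5)
Pow(P, -1) = Pow(Add(8, Pow(35303326266, Rational(1, 2))), -1)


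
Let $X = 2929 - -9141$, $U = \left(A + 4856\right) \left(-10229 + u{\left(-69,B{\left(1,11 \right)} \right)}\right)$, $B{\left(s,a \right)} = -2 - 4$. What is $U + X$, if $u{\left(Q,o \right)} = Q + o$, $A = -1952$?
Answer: $-29910746$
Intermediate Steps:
$B{\left(s,a \right)} = -6$ ($B{\left(s,a \right)} = -2 - 4 = -6$)
$U = -29922816$ ($U = \left(-1952 + 4856\right) \left(-10229 - 75\right) = 2904 \left(-10229 - 75\right) = 2904 \left(-10304\right) = -29922816$)
$X = 12070$ ($X = 2929 + 9141 = 12070$)
$U + X = -29922816 + 12070 = -29910746$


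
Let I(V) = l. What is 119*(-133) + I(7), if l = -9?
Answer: -15836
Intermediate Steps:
I(V) = -9
119*(-133) + I(7) = 119*(-133) - 9 = -15827 - 9 = -15836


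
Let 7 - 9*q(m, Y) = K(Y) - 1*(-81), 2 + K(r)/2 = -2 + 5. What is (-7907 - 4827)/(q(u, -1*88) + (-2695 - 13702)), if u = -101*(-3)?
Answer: 114606/147649 ≈ 0.77621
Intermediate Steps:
K(r) = 2 (K(r) = -4 + 2*(-2 + 5) = -4 + 2*3 = -4 + 6 = 2)
u = 303
q(m, Y) = -76/9 (q(m, Y) = 7/9 - (2 - 1*(-81))/9 = 7/9 - (2 + 81)/9 = 7/9 - 1/9*83 = 7/9 - 83/9 = -76/9)
(-7907 - 4827)/(q(u, -1*88) + (-2695 - 13702)) = (-7907 - 4827)/(-76/9 + (-2695 - 13702)) = -12734/(-76/9 - 16397) = -12734/(-147649/9) = -12734*(-9/147649) = 114606/147649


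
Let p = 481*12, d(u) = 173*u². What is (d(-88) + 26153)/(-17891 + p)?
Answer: -1365865/12119 ≈ -112.70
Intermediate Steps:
p = 5772
(d(-88) + 26153)/(-17891 + p) = (173*(-88)² + 26153)/(-17891 + 5772) = (173*7744 + 26153)/(-12119) = (1339712 + 26153)*(-1/12119) = 1365865*(-1/12119) = -1365865/12119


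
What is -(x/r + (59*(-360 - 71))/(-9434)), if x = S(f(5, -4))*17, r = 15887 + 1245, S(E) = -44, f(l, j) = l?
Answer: -107148249/40405822 ≈ -2.6518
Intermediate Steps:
r = 17132
x = -748 (x = -44*17 = -748)
-(x/r + (59*(-360 - 71))/(-9434)) = -(-748/17132 + (59*(-360 - 71))/(-9434)) = -(-748*1/17132 + (59*(-431))*(-1/9434)) = -(-187/4283 - 25429*(-1/9434)) = -(-187/4283 + 25429/9434) = -1*107148249/40405822 = -107148249/40405822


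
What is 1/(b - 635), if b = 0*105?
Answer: -1/635 ≈ -0.0015748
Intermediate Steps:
b = 0
1/(b - 635) = 1/(0 - 635) = 1/(-635) = -1/635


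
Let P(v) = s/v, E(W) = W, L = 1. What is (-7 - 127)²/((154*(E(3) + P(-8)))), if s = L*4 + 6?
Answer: 35912/539 ≈ 66.627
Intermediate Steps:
s = 10 (s = 1*4 + 6 = 4 + 6 = 10)
P(v) = 10/v
(-7 - 127)²/((154*(E(3) + P(-8)))) = (-7 - 127)²/((154*(3 + 10/(-8)))) = (-134)²/((154*(3 + 10*(-⅛)))) = 17956/((154*(3 - 5/4))) = 17956/((154*(7/4))) = 17956/(539/2) = 17956*(2/539) = 35912/539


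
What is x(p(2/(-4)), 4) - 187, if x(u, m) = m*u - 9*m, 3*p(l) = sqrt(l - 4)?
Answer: -223 + 2*I*sqrt(2) ≈ -223.0 + 2.8284*I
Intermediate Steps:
p(l) = sqrt(-4 + l)/3 (p(l) = sqrt(l - 4)/3 = sqrt(-4 + l)/3)
x(u, m) = -9*m + m*u
x(p(2/(-4)), 4) - 187 = 4*(-9 + sqrt(-4 + 2/(-4))/3) - 187 = 4*(-9 + sqrt(-4 + 2*(-1/4))/3) - 187 = 4*(-9 + sqrt(-4 - 1/2)/3) - 187 = 4*(-9 + sqrt(-9/2)/3) - 187 = 4*(-9 + (3*I*sqrt(2)/2)/3) - 187 = 4*(-9 + I*sqrt(2)/2) - 187 = (-36 + 2*I*sqrt(2)) - 187 = -223 + 2*I*sqrt(2)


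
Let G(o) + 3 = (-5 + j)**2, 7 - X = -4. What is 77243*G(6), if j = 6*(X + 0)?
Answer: 287189474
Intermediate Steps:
X = 11 (X = 7 - 1*(-4) = 7 + 4 = 11)
j = 66 (j = 6*(11 + 0) = 6*11 = 66)
G(o) = 3718 (G(o) = -3 + (-5 + 66)**2 = -3 + 61**2 = -3 + 3721 = 3718)
77243*G(6) = 77243*3718 = 287189474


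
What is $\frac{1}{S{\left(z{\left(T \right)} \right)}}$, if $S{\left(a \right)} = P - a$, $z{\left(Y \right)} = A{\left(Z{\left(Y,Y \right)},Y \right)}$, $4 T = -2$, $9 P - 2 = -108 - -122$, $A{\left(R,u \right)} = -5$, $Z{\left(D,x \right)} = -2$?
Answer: $\frac{9}{61} \approx 0.14754$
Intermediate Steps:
$P = \frac{16}{9}$ ($P = \frac{2}{9} + \frac{-108 - -122}{9} = \frac{2}{9} + \frac{-108 + 122}{9} = \frac{2}{9} + \frac{1}{9} \cdot 14 = \frac{2}{9} + \frac{14}{9} = \frac{16}{9} \approx 1.7778$)
$T = - \frac{1}{2}$ ($T = \frac{1}{4} \left(-2\right) = - \frac{1}{2} \approx -0.5$)
$z{\left(Y \right)} = -5$
$S{\left(a \right)} = \frac{16}{9} - a$
$\frac{1}{S{\left(z{\left(T \right)} \right)}} = \frac{1}{\frac{16}{9} - -5} = \frac{1}{\frac{16}{9} + 5} = \frac{1}{\frac{61}{9}} = \frac{9}{61}$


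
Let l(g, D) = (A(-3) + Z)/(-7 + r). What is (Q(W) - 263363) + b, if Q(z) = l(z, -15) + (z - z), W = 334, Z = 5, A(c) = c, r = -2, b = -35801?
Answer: -2692478/9 ≈ -2.9916e+5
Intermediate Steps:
l(g, D) = -2/9 (l(g, D) = (-3 + 5)/(-7 - 2) = 2/(-9) = 2*(-⅑) = -2/9)
Q(z) = -2/9 (Q(z) = -2/9 + (z - z) = -2/9 + 0 = -2/9)
(Q(W) - 263363) + b = (-2/9 - 263363) - 35801 = -2370269/9 - 35801 = -2692478/9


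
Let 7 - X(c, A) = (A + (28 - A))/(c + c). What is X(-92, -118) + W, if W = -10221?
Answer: -469837/46 ≈ -10214.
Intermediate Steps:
X(c, A) = 7 - 14/c (X(c, A) = 7 - (A + (28 - A))/(c + c) = 7 - 28/(2*c) = 7 - 28*1/(2*c) = 7 - 14/c)
X(-92, -118) + W = (7 - 14/(-92)) - 10221 = (7 - 14*(-1/92)) - 10221 = (7 + 7/46) - 10221 = 329/46 - 10221 = -469837/46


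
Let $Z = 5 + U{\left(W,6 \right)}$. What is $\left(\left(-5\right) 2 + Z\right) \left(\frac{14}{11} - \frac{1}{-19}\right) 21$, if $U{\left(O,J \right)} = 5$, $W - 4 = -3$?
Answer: $0$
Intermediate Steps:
$W = 1$ ($W = 4 - 3 = 1$)
$Z = 10$ ($Z = 5 + 5 = 10$)
$\left(\left(-5\right) 2 + Z\right) \left(\frac{14}{11} - \frac{1}{-19}\right) 21 = \left(\left(-5\right) 2 + 10\right) \left(\frac{14}{11} - \frac{1}{-19}\right) 21 = \left(-10 + 10\right) \left(14 \cdot \frac{1}{11} - - \frac{1}{19}\right) 21 = 0 \left(\frac{14}{11} + \frac{1}{19}\right) 21 = 0 \cdot \frac{277}{209} \cdot 21 = 0 \cdot 21 = 0$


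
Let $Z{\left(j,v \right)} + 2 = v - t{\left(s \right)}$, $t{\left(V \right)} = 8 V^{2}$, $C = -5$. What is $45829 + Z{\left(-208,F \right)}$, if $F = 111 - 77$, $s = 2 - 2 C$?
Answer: $44709$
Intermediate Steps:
$s = 12$ ($s = 2 - -10 = 2 + 10 = 12$)
$F = 34$ ($F = 111 - 77 = 34$)
$Z{\left(j,v \right)} = -1154 + v$ ($Z{\left(j,v \right)} = -2 + \left(v - 8 \cdot 12^{2}\right) = -2 + \left(v - 8 \cdot 144\right) = -2 + \left(v - 1152\right) = -2 + \left(-1152 + v\right) = -1154 + v$)
$45829 + Z{\left(-208,F \right)} = 45829 + \left(-1154 + 34\right) = 45829 - 1120 = 44709$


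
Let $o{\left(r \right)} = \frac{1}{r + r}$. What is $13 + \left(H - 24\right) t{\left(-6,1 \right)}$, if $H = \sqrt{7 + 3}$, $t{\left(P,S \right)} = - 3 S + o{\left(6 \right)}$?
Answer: $83 - \frac{35 \sqrt{10}}{12} \approx 73.777$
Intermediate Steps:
$o{\left(r \right)} = \frac{1}{2 r}$
$t{\left(P,S \right)} = \frac{1}{12} - 3 S$ ($t{\left(P,S \right)} = - 3 S + \frac{1}{2 \cdot 6} = - 3 S + \frac{1}{2} \cdot \frac{1}{6} = - 3 S + \frac{1}{12} = \frac{1}{12} - 3 S$)
$H = \sqrt{10} \approx 3.1623$
$13 + \left(H - 24\right) t{\left(-6,1 \right)} = 13 + \left(\sqrt{10} - 24\right) \left(\frac{1}{12} - 3\right) = 13 + \left(-24 + \sqrt{10}\right) \left(\frac{1}{12} - 3\right) = 13 + \left(-24 + \sqrt{10}\right) \left(- \frac{35}{12}\right) = 13 + \left(70 - \frac{35 \sqrt{10}}{12}\right) = 83 - \frac{35 \sqrt{10}}{12}$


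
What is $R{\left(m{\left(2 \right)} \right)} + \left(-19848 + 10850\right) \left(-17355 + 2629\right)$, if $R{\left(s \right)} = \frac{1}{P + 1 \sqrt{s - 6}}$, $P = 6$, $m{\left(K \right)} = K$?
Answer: $\frac{2650090963}{20} - \frac{i}{20} \approx 1.325 \cdot 10^{8} - 0.05 i$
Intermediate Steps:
$R{\left(s \right)} = \frac{1}{6 + \sqrt{-6 + s}}$ ($R{\left(s \right)} = \frac{1}{6 + 1 \sqrt{s - 6}} = \frac{1}{6 + 1 \sqrt{-6 + s}} = \frac{1}{6 + \sqrt{-6 + s}}$)
$R{\left(m{\left(2 \right)} \right)} + \left(-19848 + 10850\right) \left(-17355 + 2629\right) = \frac{1}{6 + \sqrt{-6 + 2}} + \left(-19848 + 10850\right) \left(-17355 + 2629\right) = \frac{1}{6 + \sqrt{-4}} - -132504548 = \frac{1}{6 + 2 i} + 132504548 = \frac{6 - 2 i}{40} + 132504548 = 132504548 + \frac{6 - 2 i}{40}$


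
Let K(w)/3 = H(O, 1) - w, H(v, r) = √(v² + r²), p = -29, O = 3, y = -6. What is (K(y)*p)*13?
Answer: -6786 - 1131*√10 ≈ -10363.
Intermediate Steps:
H(v, r) = √(r² + v²)
K(w) = -3*w + 3*√10 (K(w) = 3*(√(1² + 3²) - w) = 3*(√(1 + 9) - w) = 3*(√10 - w) = -3*w + 3*√10)
(K(y)*p)*13 = ((-3*(-6) + 3*√10)*(-29))*13 = ((18 + 3*√10)*(-29))*13 = (-522 - 87*√10)*13 = -6786 - 1131*√10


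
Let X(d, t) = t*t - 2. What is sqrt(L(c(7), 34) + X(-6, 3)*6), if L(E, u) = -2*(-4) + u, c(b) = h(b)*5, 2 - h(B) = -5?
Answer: 2*sqrt(21) ≈ 9.1651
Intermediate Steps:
h(B) = 7 (h(B) = 2 - 1*(-5) = 2 + 5 = 7)
X(d, t) = -2 + t**2 (X(d, t) = t**2 - 2 = -2 + t**2)
c(b) = 35 (c(b) = 7*5 = 35)
L(E, u) = 8 + u
sqrt(L(c(7), 34) + X(-6, 3)*6) = sqrt((8 + 34) + (-2 + 3**2)*6) = sqrt(42 + (-2 + 9)*6) = sqrt(42 + 7*6) = sqrt(42 + 42) = sqrt(84) = 2*sqrt(21)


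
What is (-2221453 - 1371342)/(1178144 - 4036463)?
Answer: 3592795/2858319 ≈ 1.2570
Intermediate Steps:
(-2221453 - 1371342)/(1178144 - 4036463) = -3592795/(-2858319) = -3592795*(-1/2858319) = 3592795/2858319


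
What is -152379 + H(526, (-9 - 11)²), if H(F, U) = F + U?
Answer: -151453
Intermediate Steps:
-152379 + H(526, (-9 - 11)²) = -152379 + (526 + (-9 - 11)²) = -152379 + (526 + (-20)²) = -152379 + (526 + 400) = -152379 + 926 = -151453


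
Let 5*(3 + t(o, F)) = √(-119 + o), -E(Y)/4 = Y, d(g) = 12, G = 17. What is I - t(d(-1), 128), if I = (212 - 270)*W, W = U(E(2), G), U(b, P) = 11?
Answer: -635 - I*√107/5 ≈ -635.0 - 2.0688*I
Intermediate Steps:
E(Y) = -4*Y
W = 11
t(o, F) = -3 + √(-119 + o)/5
I = -638 (I = (212 - 270)*11 = -58*11 = -638)
I - t(d(-1), 128) = -638 - (-3 + √(-119 + 12)/5) = -638 - (-3 + √(-107)/5) = -638 - (-3 + (I*√107)/5) = -638 - (-3 + I*√107/5) = -638 + (3 - I*√107/5) = -635 - I*√107/5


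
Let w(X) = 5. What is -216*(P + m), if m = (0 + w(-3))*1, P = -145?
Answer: 30240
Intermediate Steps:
m = 5 (m = (0 + 5)*1 = 5*1 = 5)
-216*(P + m) = -216*(-145 + 5) = -216*(-140) = 30240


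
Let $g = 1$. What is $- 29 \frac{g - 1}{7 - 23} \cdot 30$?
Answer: $0$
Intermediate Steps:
$- 29 \frac{g - 1}{7 - 23} \cdot 30 = - 29 \frac{1 - 1}{7 - 23} \cdot 30 = - 29 \frac{0}{-16} \cdot 30 = - 29 \cdot 0 \left(- \frac{1}{16}\right) 30 = \left(-29\right) 0 \cdot 30 = 0 \cdot 30 = 0$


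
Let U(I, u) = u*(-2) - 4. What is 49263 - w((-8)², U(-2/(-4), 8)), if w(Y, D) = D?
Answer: 49283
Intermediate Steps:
U(I, u) = -4 - 2*u (U(I, u) = -2*u - 4 = -4 - 2*u)
49263 - w((-8)², U(-2/(-4), 8)) = 49263 - (-4 - 2*8) = 49263 - (-4 - 16) = 49263 - 1*(-20) = 49263 + 20 = 49283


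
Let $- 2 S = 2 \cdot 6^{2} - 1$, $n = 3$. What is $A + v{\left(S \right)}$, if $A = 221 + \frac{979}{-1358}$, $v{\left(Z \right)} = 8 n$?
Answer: $\frac{331731}{1358} \approx 244.28$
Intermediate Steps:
$S = - \frac{71}{2}$ ($S = - \frac{2 \cdot 6^{2} - 1}{2} = - \frac{2 \cdot 36 - 1}{2} = - \frac{72 - 1}{2} = \left(- \frac{1}{2}\right) 71 = - \frac{71}{2} \approx -35.5$)
$v{\left(Z \right)} = 24$ ($v{\left(Z \right)} = 8 \cdot 3 = 24$)
$A = \frac{299139}{1358}$ ($A = 221 + 979 \left(- \frac{1}{1358}\right) = 221 - \frac{979}{1358} = \frac{299139}{1358} \approx 220.28$)
$A + v{\left(S \right)} = \frac{299139}{1358} + 24 = \frac{331731}{1358}$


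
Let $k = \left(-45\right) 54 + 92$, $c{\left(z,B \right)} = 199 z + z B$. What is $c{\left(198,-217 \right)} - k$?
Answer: $-1226$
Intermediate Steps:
$c{\left(z,B \right)} = 199 z + B z$
$k = -2338$ ($k = -2430 + 92 = -2338$)
$c{\left(198,-217 \right)} - k = 198 \left(199 - 217\right) - -2338 = 198 \left(-18\right) + 2338 = -3564 + 2338 = -1226$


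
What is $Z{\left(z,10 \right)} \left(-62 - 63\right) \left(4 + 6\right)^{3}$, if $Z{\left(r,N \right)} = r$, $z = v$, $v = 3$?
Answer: $-375000$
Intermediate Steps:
$z = 3$
$Z{\left(z,10 \right)} \left(-62 - 63\right) \left(4 + 6\right)^{3} = 3 \left(-62 - 63\right) \left(4 + 6\right)^{3} = 3 \left(-125\right) 10^{3} = \left(-375\right) 1000 = -375000$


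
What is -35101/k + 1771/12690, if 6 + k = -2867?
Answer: 450519773/36458370 ≈ 12.357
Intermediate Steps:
k = -2873 (k = -6 - 2867 = -2873)
-35101/k + 1771/12690 = -35101/(-2873) + 1771/12690 = -35101*(-1/2873) + 1771*(1/12690) = 35101/2873 + 1771/12690 = 450519773/36458370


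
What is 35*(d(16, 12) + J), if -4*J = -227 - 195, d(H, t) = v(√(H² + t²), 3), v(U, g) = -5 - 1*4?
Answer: 6755/2 ≈ 3377.5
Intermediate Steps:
v(U, g) = -9 (v(U, g) = -5 - 4 = -9)
d(H, t) = -9
J = 211/2 (J = -(-227 - 195)/4 = -¼*(-422) = 211/2 ≈ 105.50)
35*(d(16, 12) + J) = 35*(-9 + 211/2) = 35*(193/2) = 6755/2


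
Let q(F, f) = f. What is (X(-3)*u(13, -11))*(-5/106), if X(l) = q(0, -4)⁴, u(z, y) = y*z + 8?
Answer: 86400/53 ≈ 1630.2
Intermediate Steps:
u(z, y) = 8 + y*z
X(l) = 256 (X(l) = (-4)⁴ = 256)
(X(-3)*u(13, -11))*(-5/106) = (256*(8 - 11*13))*(-5/106) = (256*(8 - 143))*(-5*1/106) = (256*(-135))*(-5/106) = -34560*(-5/106) = 86400/53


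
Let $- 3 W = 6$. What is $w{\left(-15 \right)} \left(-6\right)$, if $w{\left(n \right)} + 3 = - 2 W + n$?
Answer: $84$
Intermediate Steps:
$W = -2$ ($W = \left(- \frac{1}{3}\right) 6 = -2$)
$w{\left(n \right)} = 1 + n$ ($w{\left(n \right)} = -3 + \left(\left(-2\right) \left(-2\right) + n\right) = -3 + \left(4 + n\right) = 1 + n$)
$w{\left(-15 \right)} \left(-6\right) = \left(1 - 15\right) \left(-6\right) = \left(-14\right) \left(-6\right) = 84$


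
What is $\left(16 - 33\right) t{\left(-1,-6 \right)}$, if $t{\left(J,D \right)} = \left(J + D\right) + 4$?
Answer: $51$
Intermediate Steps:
$t{\left(J,D \right)} = 4 + D + J$ ($t{\left(J,D \right)} = \left(D + J\right) + 4 = 4 + D + J$)
$\left(16 - 33\right) t{\left(-1,-6 \right)} = \left(16 - 33\right) \left(4 - 6 - 1\right) = \left(-17\right) \left(-3\right) = 51$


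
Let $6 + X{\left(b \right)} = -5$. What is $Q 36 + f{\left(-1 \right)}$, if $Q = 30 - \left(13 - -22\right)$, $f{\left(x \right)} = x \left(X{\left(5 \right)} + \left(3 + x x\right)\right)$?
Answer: $-173$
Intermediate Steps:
$X{\left(b \right)} = -11$ ($X{\left(b \right)} = -6 - 5 = -11$)
$f{\left(x \right)} = x \left(-8 + x^{2}\right)$ ($f{\left(x \right)} = x \left(-11 + \left(3 + x x\right)\right) = x \left(-11 + \left(3 + x^{2}\right)\right) = x \left(-8 + x^{2}\right)$)
$Q = -5$ ($Q = 30 - \left(13 + 22\right) = 30 - 35 = -5$)
$Q 36 + f{\left(-1 \right)} = \left(-5\right) 36 - \left(-8 + \left(-1\right)^{2}\right) = -180 - \left(-8 + 1\right) = -180 - -7 = -180 + 7 = -173$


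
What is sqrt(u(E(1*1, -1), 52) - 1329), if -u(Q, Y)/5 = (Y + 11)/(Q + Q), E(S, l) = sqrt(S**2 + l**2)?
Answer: sqrt(-5316 - 315*sqrt(2))/2 ≈ 37.952*I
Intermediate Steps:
u(Q, Y) = -5*(11 + Y)/(2*Q) (u(Q, Y) = -5*(Y + 11)/(Q + Q) = -5*(11 + Y)/(2*Q))
sqrt(u(E(1*1, -1), 52) - 1329) = sqrt(5*(-11 - 1*52)/(2*(sqrt((1*1)**2 + (-1)**2))) - 1329) = sqrt(5*(-11 - 52)/(2*(sqrt(1**2 + 1))) - 1329) = sqrt((5/2)*(-63)/sqrt(1 + 1) - 1329) = sqrt((5/2)*(-63)/sqrt(2) - 1329) = sqrt((5/2)*(sqrt(2)/2)*(-63) - 1329) = sqrt(-315*sqrt(2)/4 - 1329) = sqrt(-1329 - 315*sqrt(2)/4)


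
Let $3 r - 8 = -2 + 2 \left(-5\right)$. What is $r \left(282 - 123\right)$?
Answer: $-212$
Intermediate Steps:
$r = - \frac{4}{3}$ ($r = \frac{8}{3} + \frac{-2 + 2 \left(-5\right)}{3} = \frac{8}{3} + \frac{-2 - 10}{3} = \frac{8}{3} + \frac{1}{3} \left(-12\right) = \frac{8}{3} - 4 = - \frac{4}{3} \approx -1.3333$)
$r \left(282 - 123\right) = - \frac{4 \left(282 - 123\right)}{3} = \left(- \frac{4}{3}\right) 159 = -212$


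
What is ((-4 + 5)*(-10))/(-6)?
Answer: 5/3 ≈ 1.6667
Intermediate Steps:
((-4 + 5)*(-10))/(-6) = (1*(-10))*(-⅙) = -10*(-⅙) = 5/3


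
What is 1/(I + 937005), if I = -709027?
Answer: 1/227978 ≈ 4.3864e-6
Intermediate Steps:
1/(I + 937005) = 1/(-709027 + 937005) = 1/227978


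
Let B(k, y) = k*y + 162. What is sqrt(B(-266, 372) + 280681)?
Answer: sqrt(181891) ≈ 426.49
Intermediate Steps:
B(k, y) = 162 + k*y
sqrt(B(-266, 372) + 280681) = sqrt((162 - 266*372) + 280681) = sqrt((162 - 98952) + 280681) = sqrt(-98790 + 280681) = sqrt(181891)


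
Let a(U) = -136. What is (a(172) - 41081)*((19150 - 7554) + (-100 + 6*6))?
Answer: -475314444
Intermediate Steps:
(a(172) - 41081)*((19150 - 7554) + (-100 + 6*6)) = (-136 - 41081)*((19150 - 7554) + (-100 + 6*6)) = -41217*(11596 + (-100 + 36)) = -41217*(11596 - 64) = -41217*11532 = -475314444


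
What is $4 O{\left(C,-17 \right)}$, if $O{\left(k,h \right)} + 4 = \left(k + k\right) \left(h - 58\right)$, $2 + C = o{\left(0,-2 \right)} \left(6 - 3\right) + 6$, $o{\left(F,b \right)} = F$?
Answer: $-2416$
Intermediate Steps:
$C = 4$ ($C = -2 + \left(0 \left(6 - 3\right) + 6\right) = -2 + \left(0 \cdot 3 + 6\right) = -2 + \left(0 + 6\right) = -2 + 6 = 4$)
$O{\left(k,h \right)} = -4 + 2 k \left(-58 + h\right)$ ($O{\left(k,h \right)} = -4 + \left(k + k\right) \left(h - 58\right) = -4 + 2 k \left(-58 + h\right)$)
$4 O{\left(C,-17 \right)} = 4 \left(-4 - 464 + 2 \left(-17\right) 4\right) = 4 \left(-4 - 464 - 136\right) = 4 \left(-604\right) = -2416$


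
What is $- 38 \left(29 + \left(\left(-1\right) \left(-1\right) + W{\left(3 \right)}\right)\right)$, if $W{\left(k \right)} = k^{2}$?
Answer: $-1482$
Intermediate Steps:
$- 38 \left(29 + \left(\left(-1\right) \left(-1\right) + W{\left(3 \right)}\right)\right) = - 38 \left(29 - \left(-1 - 3^{2}\right)\right) = - 38 \left(29 + \left(1 + 9\right)\right) = - 38 \left(29 + 10\right) = \left(-38\right) 39 = -1482$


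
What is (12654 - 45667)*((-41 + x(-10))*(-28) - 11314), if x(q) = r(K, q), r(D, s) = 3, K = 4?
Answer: 338383250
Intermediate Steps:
x(q) = 3
(12654 - 45667)*((-41 + x(-10))*(-28) - 11314) = (12654 - 45667)*((-41 + 3)*(-28) - 11314) = -33013*(-38*(-28) - 11314) = -33013*(1064 - 11314) = -33013*(-10250) = 338383250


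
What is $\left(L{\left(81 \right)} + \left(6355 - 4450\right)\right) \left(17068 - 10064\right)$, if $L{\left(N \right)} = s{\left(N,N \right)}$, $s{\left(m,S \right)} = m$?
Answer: $13909944$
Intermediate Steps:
$L{\left(N \right)} = N$
$\left(L{\left(81 \right)} + \left(6355 - 4450\right)\right) \left(17068 - 10064\right) = \left(81 + \left(6355 - 4450\right)\right) \left(17068 - 10064\right) = \left(81 + 1905\right) 7004 = 1986 \cdot 7004 = 13909944$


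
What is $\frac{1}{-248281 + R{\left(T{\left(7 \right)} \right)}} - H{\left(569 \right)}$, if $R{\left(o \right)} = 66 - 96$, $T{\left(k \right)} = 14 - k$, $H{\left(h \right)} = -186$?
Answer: $\frac{46185845}{248311} \approx 186.0$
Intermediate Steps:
$R{\left(o \right)} = -30$
$\frac{1}{-248281 + R{\left(T{\left(7 \right)} \right)}} - H{\left(569 \right)} = \frac{1}{-248281 - 30} - -186 = \frac{1}{-248311} + 186 = - \frac{1}{248311} + 186 = \frac{46185845}{248311}$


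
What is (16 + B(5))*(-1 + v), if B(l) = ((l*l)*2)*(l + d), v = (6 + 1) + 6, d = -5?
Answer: 192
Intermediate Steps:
v = 13 (v = 7 + 6 = 13)
B(l) = 2*l²*(-5 + l) (B(l) = ((l*l)*2)*(l - 5) = (l²*2)*(-5 + l) = (2*l²)*(-5 + l) = 2*l²*(-5 + l))
(16 + B(5))*(-1 + v) = (16 + 2*5²*(-5 + 5))*(-1 + 13) = (16 + 2*25*0)*12 = (16 + 0)*12 = 16*12 = 192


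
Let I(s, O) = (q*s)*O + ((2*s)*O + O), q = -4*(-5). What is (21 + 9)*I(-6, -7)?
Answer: 27510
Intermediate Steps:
q = 20
I(s, O) = O + 22*O*s (I(s, O) = (20*s)*O + ((2*s)*O + O) = 20*O*s + (2*O*s + O) = 20*O*s + (O + 2*O*s) = O + 22*O*s)
(21 + 9)*I(-6, -7) = (21 + 9)*(-7*(1 + 22*(-6))) = 30*(-7*(1 - 132)) = 30*(-7*(-131)) = 30*917 = 27510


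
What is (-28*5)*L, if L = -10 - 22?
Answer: 4480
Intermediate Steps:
L = -32
(-28*5)*L = -28*5*(-32) = -140*(-32) = 4480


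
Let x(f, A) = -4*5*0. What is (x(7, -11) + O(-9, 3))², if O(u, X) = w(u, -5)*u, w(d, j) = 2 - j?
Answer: 3969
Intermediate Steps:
O(u, X) = 7*u (O(u, X) = (2 - 1*(-5))*u = (2 + 5)*u = 7*u)
x(f, A) = 0 (x(f, A) = -20*0 = 0)
(x(7, -11) + O(-9, 3))² = (0 + 7*(-9))² = (0 - 63)² = (-63)² = 3969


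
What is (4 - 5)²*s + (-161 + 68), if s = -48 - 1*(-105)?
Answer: -36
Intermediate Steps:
s = 57 (s = -48 + 105 = 57)
(4 - 5)²*s + (-161 + 68) = (4 - 5)²*57 + (-161 + 68) = (-1)²*57 - 93 = 1*57 - 93 = 57 - 93 = -36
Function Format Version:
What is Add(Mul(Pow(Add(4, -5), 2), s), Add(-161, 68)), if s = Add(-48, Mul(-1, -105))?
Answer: -36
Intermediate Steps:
s = 57 (s = Add(-48, 105) = 57)
Add(Mul(Pow(Add(4, -5), 2), s), Add(-161, 68)) = Add(Mul(Pow(Add(4, -5), 2), 57), Add(-161, 68)) = Add(Mul(Pow(-1, 2), 57), -93) = Add(Mul(1, 57), -93) = Add(57, -93) = -36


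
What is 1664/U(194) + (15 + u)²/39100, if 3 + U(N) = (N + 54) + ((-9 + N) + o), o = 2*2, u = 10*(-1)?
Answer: 1301465/339388 ≈ 3.8347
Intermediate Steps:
u = -10
o = 4
U(N) = 46 + 2*N (U(N) = -3 + ((N + 54) + ((-9 + N) + 4)) = -3 + ((54 + N) + (-5 + N)) = -3 + (49 + 2*N) = 46 + 2*N)
1664/U(194) + (15 + u)²/39100 = 1664/(46 + 2*194) + (15 - 10)²/39100 = 1664/(46 + 388) + 5²*(1/39100) = 1664/434 + 25*(1/39100) = 1664*(1/434) + 1/1564 = 832/217 + 1/1564 = 1301465/339388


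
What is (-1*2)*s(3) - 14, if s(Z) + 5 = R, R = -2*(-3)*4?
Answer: -52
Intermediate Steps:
R = 24 (R = 6*4 = 24)
s(Z) = 19 (s(Z) = -5 + 24 = 19)
(-1*2)*s(3) - 14 = -1*2*19 - 14 = -2*19 - 14 = -38 - 14 = -52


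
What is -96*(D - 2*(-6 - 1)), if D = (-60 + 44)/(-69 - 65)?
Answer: -90816/67 ≈ -1355.5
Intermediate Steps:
D = 8/67 (D = -16/(-134) = -16*(-1/134) = 8/67 ≈ 0.11940)
-96*(D - 2*(-6 - 1)) = -96*(8/67 - 2*(-6 - 1)) = -96*(8/67 - 2*(-7)) = -96*(8/67 + 14) = -96*946/67 = -90816/67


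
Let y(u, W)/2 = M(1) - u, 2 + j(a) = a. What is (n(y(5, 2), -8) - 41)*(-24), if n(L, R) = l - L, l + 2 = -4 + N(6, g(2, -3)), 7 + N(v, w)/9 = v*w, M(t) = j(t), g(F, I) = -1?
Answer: 3648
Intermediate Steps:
j(a) = -2 + a
M(t) = -2 + t
N(v, w) = -63 + 9*v*w (N(v, w) = -63 + 9*(v*w) = -63 + 9*v*w)
y(u, W) = -2 - 2*u (y(u, W) = 2*((-2 + 1) - u) = 2*(-1 - u) = -2 - 2*u)
l = -123 (l = -2 + (-4 + (-63 + 9*6*(-1))) = -2 + (-4 + (-63 - 54)) = -2 + (-4 - 117) = -2 - 121 = -123)
n(L, R) = -123 - L
(n(y(5, 2), -8) - 41)*(-24) = ((-123 - (-2 - 2*5)) - 41)*(-24) = ((-123 - (-2 - 10)) - 41)*(-24) = ((-123 - 1*(-12)) - 41)*(-24) = ((-123 + 12) - 41)*(-24) = (-111 - 41)*(-24) = -152*(-24) = 3648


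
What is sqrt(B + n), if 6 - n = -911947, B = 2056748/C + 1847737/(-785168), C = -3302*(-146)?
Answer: sqrt(510409129888070519651083903)/23657700716 ≈ 954.96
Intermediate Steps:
C = 482092
B = 181028371965/94630802864 (B = 2056748/482092 + 1847737/(-785168) = 2056748*(1/482092) + 1847737*(-1/785168) = 514187/120523 - 1847737/785168 = 181028371965/94630802864 ≈ 1.9130)
n = 911953 (n = 6 - 1*(-911947) = 6 + 911947 = 911953)
sqrt(B + n) = sqrt(181028371965/94630802864 + 911953) = sqrt(86299025592605357/94630802864) = sqrt(510409129888070519651083903)/23657700716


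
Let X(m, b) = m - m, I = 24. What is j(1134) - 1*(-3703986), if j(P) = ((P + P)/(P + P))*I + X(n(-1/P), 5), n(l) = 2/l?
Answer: 3704010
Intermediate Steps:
X(m, b) = 0
j(P) = 24 (j(P) = ((P + P)/(P + P))*24 + 0 = ((2*P)/((2*P)))*24 + 0 = ((2*P)*(1/(2*P)))*24 + 0 = 1*24 + 0 = 24 + 0 = 24)
j(1134) - 1*(-3703986) = 24 - 1*(-3703986) = 24 + 3703986 = 3704010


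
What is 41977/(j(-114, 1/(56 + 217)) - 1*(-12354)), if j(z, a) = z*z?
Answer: 3229/1950 ≈ 1.6559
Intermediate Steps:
j(z, a) = z²
41977/(j(-114, 1/(56 + 217)) - 1*(-12354)) = 41977/((-114)² - 1*(-12354)) = 41977/(12996 + 12354) = 41977/25350 = 41977*(1/25350) = 3229/1950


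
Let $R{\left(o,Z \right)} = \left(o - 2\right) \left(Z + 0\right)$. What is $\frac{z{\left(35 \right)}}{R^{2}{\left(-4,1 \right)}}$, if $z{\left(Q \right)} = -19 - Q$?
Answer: $- \frac{3}{2} \approx -1.5$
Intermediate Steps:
$R{\left(o,Z \right)} = Z \left(-2 + o\right)$ ($R{\left(o,Z \right)} = \left(-2 + o\right) Z = Z \left(-2 + o\right)$)
$\frac{z{\left(35 \right)}}{R^{2}{\left(-4,1 \right)}} = \frac{-19 - 35}{\left(1 \left(-2 - 4\right)\right)^{2}} = \frac{-19 - 35}{\left(1 \left(-6\right)\right)^{2}} = \frac{1}{\left(-6\right)^{2}} \left(-54\right) = \frac{1}{36} \left(-54\right) = - \frac{3}{2}$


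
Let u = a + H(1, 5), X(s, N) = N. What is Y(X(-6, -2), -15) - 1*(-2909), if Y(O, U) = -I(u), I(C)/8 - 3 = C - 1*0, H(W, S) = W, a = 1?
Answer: 2869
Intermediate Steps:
u = 2 (u = 1 + 1 = 2)
I(C) = 24 + 8*C (I(C) = 24 + 8*(C - 1*0) = 24 + 8*(C + 0) = 24 + 8*C)
Y(O, U) = -40 (Y(O, U) = -(24 + 8*2) = -(24 + 16) = -1*40 = -40)
Y(X(-6, -2), -15) - 1*(-2909) = -40 - 1*(-2909) = -40 + 2909 = 2869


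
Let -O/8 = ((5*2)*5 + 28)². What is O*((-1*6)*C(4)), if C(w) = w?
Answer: 1168128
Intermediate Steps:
O = -48672 (O = -8*((5*2)*5 + 28)² = -8*(10*5 + 28)² = -8*(50 + 28)² = -8*78² = -8*6084 = -48672)
O*((-1*6)*C(4)) = -48672*(-1*6)*4 = -(-292032)*4 = -48672*(-24) = 1168128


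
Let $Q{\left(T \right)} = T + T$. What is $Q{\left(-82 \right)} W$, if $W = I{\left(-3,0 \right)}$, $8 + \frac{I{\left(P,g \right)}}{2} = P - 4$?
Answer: $4920$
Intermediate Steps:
$I{\left(P,g \right)} = -24 + 2 P$ ($I{\left(P,g \right)} = -16 + 2 \left(P - 4\right) = -16 + 2 \left(-4 + P\right) = -16 + \left(-8 + 2 P\right) = -24 + 2 P$)
$W = -30$ ($W = -24 + 2 \left(-3\right) = -24 - 6 = -30$)
$Q{\left(T \right)} = 2 T$
$Q{\left(-82 \right)} W = 2 \left(-82\right) \left(-30\right) = \left(-164\right) \left(-30\right) = 4920$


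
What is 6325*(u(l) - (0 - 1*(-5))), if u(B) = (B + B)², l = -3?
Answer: 196075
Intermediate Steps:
u(B) = 4*B² (u(B) = (2*B)² = 4*B²)
6325*(u(l) - (0 - 1*(-5))) = 6325*(4*(-3)² - (0 - 1*(-5))) = 6325*(4*9 - (0 + 5)) = 6325*(36 - 1*5) = 6325*(36 - 5) = 6325*31 = 196075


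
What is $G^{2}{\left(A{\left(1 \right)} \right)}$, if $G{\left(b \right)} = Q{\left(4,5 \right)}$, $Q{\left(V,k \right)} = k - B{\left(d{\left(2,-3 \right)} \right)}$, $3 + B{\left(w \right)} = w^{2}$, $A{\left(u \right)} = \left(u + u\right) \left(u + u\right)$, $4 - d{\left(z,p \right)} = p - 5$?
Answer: $18496$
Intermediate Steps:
$d{\left(z,p \right)} = 9 - p$ ($d{\left(z,p \right)} = 4 - \left(p - 5\right) = 4 - \left(-5 + p\right) = 9 - p$)
$A{\left(u \right)} = 4 u^{2}$ ($A{\left(u \right)} = 2 u 2 u = 4 u^{2}$)
$B{\left(w \right)} = -3 + w^{2}$
$Q{\left(V,k \right)} = -141 + k$ ($Q{\left(V,k \right)} = k - \left(-3 + \left(9 - -3\right)^{2}\right) = k - \left(-3 + \left(9 + 3\right)^{2}\right) = k - \left(-3 + 12^{2}\right) = k - \left(-3 + 144\right) = k - 141 = -141 + k$)
$G{\left(b \right)} = -136$ ($G{\left(b \right)} = -141 + 5 = -136$)
$G^{2}{\left(A{\left(1 \right)} \right)} = \left(-136\right)^{2} = 18496$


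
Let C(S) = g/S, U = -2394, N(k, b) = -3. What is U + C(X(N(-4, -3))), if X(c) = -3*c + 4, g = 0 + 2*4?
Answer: -31114/13 ≈ -2393.4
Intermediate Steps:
g = 8 (g = 0 + 8 = 8)
X(c) = 4 - 3*c
C(S) = 8/S
U + C(X(N(-4, -3))) = -2394 + 8/(4 - 3*(-3)) = -2394 + 8/(4 + 9) = -2394 + 8/13 = -31114/13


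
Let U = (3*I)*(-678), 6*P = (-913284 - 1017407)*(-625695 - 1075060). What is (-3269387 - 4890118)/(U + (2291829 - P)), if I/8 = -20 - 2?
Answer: 48957030/3283616472827 ≈ 1.4909e-5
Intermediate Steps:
P = 3283632371705/6 (P = ((-913284 - 1017407)*(-625695 - 1075060))/6 = (-1930691*(-1700755))/6 = (⅙)*3283632371705 = 3283632371705/6 ≈ 5.4727e+11)
I = -176 (I = 8*(-20 - 2) = 8*(-22) = -176)
U = 357984 (U = (3*(-176))*(-678) = -528*(-678) = 357984)
(-3269387 - 4890118)/(U + (2291829 - P)) = (-3269387 - 4890118)/(357984 + (2291829 - 1*3283632371705/6)) = -8159505/(357984 + (2291829 - 3283632371705/6)) = -8159505/(357984 - 3283618620731/6) = -8159505/(-3283616472827/6) = -8159505*(-6/3283616472827) = 48957030/3283616472827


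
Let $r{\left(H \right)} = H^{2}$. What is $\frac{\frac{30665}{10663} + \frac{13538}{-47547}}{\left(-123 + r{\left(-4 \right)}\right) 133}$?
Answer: $- \frac{1313673061}{7215026789691} \approx -0.00018207$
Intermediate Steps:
$\frac{\frac{30665}{10663} + \frac{13538}{-47547}}{\left(-123 + r{\left(-4 \right)}\right) 133} = \frac{\frac{30665}{10663} + \frac{13538}{-47547}}{\left(-123 + \left(-4\right)^{2}\right) 133} = \frac{30665 \cdot \frac{1}{10663} + 13538 \left(- \frac{1}{47547}\right)}{\left(-123 + 16\right) 133} = \frac{\frac{30665}{10663} - \frac{13538}{47547}}{\left(-107\right) 133} = \frac{1313673061}{506993661 \left(-14231\right)} = \frac{1313673061}{506993661} \left(- \frac{1}{14231}\right) = - \frac{1313673061}{7215026789691}$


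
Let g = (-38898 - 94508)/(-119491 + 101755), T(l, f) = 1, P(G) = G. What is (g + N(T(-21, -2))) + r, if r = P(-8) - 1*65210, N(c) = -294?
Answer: -580893713/8868 ≈ -65505.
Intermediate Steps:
g = 66703/8868 (g = -133406/(-17736) = -133406*(-1/17736) = 66703/8868 ≈ 7.5218)
r = -65218 (r = -8 - 1*65210 = -8 - 65210 = -65218)
(g + N(T(-21, -2))) + r = (66703/8868 - 294) - 65218 = -2540489/8868 - 65218 = -580893713/8868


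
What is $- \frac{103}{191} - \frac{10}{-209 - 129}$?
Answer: $- \frac{16452}{32279} \approx -0.50968$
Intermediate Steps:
$- \frac{103}{191} - \frac{10}{-209 - 129} = \left(-103\right) \frac{1}{191} - \frac{10}{-338} = - \frac{103}{191} - - \frac{5}{169} = - \frac{103}{191} + \frac{5}{169} = - \frac{16452}{32279}$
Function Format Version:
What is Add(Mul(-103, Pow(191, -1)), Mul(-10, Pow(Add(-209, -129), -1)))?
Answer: Rational(-16452, 32279) ≈ -0.50968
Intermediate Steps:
Add(Mul(-103, Pow(191, -1)), Mul(-10, Pow(Add(-209, -129), -1))) = Add(Mul(-103, Rational(1, 191)), Mul(-10, Pow(-338, -1))) = Add(Rational(-103, 191), Mul(-10, Rational(-1, 338))) = Add(Rational(-103, 191), Rational(5, 169)) = Rational(-16452, 32279)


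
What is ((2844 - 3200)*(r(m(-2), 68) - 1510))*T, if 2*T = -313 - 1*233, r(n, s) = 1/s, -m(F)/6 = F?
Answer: -2494791663/17 ≈ -1.4675e+8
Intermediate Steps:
m(F) = -6*F
T = -273 (T = (-313 - 1*233)/2 = (-313 - 233)/2 = (½)*(-546) = -273)
((2844 - 3200)*(r(m(-2), 68) - 1510))*T = ((2844 - 3200)*(1/68 - 1510))*(-273) = -356*(1/68 - 1510)*(-273) = -356*(-102679/68)*(-273) = (9138431/17)*(-273) = -2494791663/17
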